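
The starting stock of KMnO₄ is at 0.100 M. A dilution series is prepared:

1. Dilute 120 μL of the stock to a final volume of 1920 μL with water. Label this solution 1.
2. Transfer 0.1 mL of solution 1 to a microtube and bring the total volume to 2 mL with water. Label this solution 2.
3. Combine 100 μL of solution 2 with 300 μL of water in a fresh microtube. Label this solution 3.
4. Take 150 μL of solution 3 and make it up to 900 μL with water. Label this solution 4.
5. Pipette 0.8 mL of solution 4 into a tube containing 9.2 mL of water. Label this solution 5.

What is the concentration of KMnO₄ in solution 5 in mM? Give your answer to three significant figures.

Step 1: 120 μL brought to 1920 μL → factor 1920/120 = 16
Step 2: 0.1 mL brought to 2 mL → factor 2/0.1 = 20
Step 3: 100 μL + 300 μL = 400 μL total → factor 400/100 = 4
Step 4: 150 μL brought to 900 μL → factor 900/150 = 6
Step 5: 0.8 mL + 9.2 mL = 10 mL total → factor 10/0.8 = 12.5
Overall dilution factor = 16 × 20 × 4 × 6 × 12.5 = 96000
Final = 0.100 M / 96000 = 1.042 × 10^-6 M = 0.00104 mM

0.00104 mM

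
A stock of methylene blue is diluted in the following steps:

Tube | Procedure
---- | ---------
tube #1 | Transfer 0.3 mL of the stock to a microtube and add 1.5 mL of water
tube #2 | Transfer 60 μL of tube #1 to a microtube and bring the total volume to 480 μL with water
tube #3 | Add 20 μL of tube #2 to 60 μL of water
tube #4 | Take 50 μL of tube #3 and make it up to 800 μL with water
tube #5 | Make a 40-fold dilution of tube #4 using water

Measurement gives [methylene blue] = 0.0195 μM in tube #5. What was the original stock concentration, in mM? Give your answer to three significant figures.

Step 1: 0.3 mL + 1.5 mL = 1.8 mL total → factor 1.8/0.3 = 6
Step 2: 60 μL brought to 480 μL → factor 480/60 = 8
Step 3: 20 μL + 60 μL = 80 μL total → factor 80/20 = 4
Step 4: 50 μL brought to 800 μL → factor 800/50 = 16
Step 5: 40-fold → factor 40
Overall dilution factor = 6 × 8 × 4 × 16 × 40 = 1.2288 × 10^5
Stock = 0.0195 μM × 1.2288 × 10^5 = 2396 μM = 2.40 mM

2.40 mM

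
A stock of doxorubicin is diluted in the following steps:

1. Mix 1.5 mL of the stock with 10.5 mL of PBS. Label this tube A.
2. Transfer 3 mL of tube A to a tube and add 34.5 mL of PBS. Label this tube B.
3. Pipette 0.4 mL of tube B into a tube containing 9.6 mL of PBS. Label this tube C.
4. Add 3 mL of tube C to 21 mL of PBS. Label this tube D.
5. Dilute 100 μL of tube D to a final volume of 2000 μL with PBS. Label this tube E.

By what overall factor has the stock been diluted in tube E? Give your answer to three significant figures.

Step 1: 1.5 mL + 10.5 mL = 12 mL total → factor 12/1.5 = 8
Step 2: 3 mL + 34.5 mL = 37.5 mL total → factor 37.5/3 = 12.5
Step 3: 0.4 mL + 9.6 mL = 10 mL total → factor 10/0.4 = 25
Step 4: 3 mL + 21 mL = 24 mL total → factor 24/3 = 8
Step 5: 100 μL brought to 2000 μL → factor 2000/100 = 20
Overall dilution factor = 8 × 12.5 × 25 × 8 × 20 = 4 × 10^5

4.00 × 10^5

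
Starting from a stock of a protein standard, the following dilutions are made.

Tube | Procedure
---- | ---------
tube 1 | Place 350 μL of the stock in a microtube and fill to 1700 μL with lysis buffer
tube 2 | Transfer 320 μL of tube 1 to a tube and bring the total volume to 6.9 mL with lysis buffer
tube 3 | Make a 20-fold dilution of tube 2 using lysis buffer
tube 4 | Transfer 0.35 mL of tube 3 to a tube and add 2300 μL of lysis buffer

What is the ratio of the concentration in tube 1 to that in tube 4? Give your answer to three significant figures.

Step 1: 350 μL brought to 1700 μL → factor 1700/350 = 4.8571
Step 2: 320 μL brought to 6.9 mL → factor 6900/320 = 21.562
Step 3: 20-fold → factor 20
Step 4: 0.35 mL + 2300 μL = 2.65 mL total → factor 2.65/0.35 = 7.5714
Dilution factor to tube 1 = 4.8571; to tube 4 = 15859
[tube 1]/[tube 4] = (factor to tube 4)/(factor to tube 1) = 15859/4.8571 = 3.27 × 10^3

3.27 × 10^3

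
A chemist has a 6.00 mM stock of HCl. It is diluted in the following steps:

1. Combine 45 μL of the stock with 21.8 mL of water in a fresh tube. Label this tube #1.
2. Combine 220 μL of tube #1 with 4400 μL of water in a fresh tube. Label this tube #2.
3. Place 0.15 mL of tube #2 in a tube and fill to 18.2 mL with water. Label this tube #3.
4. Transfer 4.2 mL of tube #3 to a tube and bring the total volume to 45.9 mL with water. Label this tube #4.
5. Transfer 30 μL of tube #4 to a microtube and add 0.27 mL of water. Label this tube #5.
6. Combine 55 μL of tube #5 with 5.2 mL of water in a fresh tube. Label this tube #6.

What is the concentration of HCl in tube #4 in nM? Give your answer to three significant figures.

Step 1: 45 μL + 21.8 mL = 21845 μL total → factor 21845/45 = 485.44
Step 2: 220 μL + 4400 μL = 4620 μL total → factor 4620/220 = 21
Step 3: 0.15 mL brought to 18.2 mL → factor 18.2/0.15 = 121.33
Step 4: 4.2 mL brought to 45.9 mL → factor 45.9/4.2 = 10.929
Dilution factor through tube #4 = 485.44 × 21 × 121.33 × 10.929 = 1.3518 × 10^7
[tube #4] = 6.00 mM / 1.3518 × 10^7 = 4.439 × 10^-7 mM = 0.444 nM

0.444 nM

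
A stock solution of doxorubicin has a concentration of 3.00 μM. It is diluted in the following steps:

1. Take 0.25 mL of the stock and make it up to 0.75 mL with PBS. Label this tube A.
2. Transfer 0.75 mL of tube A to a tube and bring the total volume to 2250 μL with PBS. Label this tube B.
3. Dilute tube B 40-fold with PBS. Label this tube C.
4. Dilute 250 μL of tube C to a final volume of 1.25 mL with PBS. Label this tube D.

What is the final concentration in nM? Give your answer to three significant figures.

1.67 nM

Step 1: 0.25 mL brought to 0.75 mL → factor 0.75/0.25 = 3
Step 2: 0.75 mL brought to 2250 μL → factor 2.25/0.75 = 3
Step 3: 40-fold → factor 40
Step 4: 250 μL brought to 1.25 mL → factor 1250/250 = 5
Overall dilution factor = 3 × 3 × 40 × 5 = 1800
Final = 3.00 μM / 1800 = 0.001667 μM = 1.67 nM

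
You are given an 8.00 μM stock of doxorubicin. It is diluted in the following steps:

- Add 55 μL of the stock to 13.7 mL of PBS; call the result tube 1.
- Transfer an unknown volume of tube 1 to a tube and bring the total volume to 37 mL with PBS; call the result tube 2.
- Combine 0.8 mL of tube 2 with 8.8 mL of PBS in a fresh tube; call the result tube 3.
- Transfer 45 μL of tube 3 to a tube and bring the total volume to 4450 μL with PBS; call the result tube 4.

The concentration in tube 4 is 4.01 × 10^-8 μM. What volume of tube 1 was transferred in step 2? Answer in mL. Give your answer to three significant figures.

0.0550 mL

Step 1: 55 μL + 13.7 mL = 13755 μL total → factor 13755/55 = 250.09
Step 2: v brought to 37 mL → factor = 37 mL/v
Step 3: 0.8 mL + 8.8 mL = 9.6 mL total → factor 9.6/0.8 = 12
Step 4: 45 μL brought to 4450 μL → factor 4450/45 = 98.889
Product of known-step factors = 2.9677 × 10^5
Overall factor = 8.00 μM / (4.01 × 10^-8 μM) = 1.995 × 10^8
Step-2 factor = 1.995 × 10^8 / 2.9677 × 10^5 = 672.23
v = 37 mL / 672.23 = 0.0550 mL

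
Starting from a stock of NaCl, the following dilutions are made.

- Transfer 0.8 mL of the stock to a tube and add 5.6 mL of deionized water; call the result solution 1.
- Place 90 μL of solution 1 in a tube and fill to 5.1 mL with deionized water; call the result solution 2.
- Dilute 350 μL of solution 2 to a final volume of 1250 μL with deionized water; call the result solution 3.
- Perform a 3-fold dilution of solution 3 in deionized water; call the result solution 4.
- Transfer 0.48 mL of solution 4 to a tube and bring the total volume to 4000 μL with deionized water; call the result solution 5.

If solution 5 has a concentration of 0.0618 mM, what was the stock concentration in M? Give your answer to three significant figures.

Step 1: 0.8 mL + 5.6 mL = 6.4 mL total → factor 6.4/0.8 = 8
Step 2: 90 μL brought to 5.1 mL → factor 5100/90 = 56.667
Step 3: 350 μL brought to 1250 μL → factor 1250/350 = 3.5714
Step 4: 3-fold → factor 3
Step 5: 0.48 mL brought to 4000 μL → factor 4/0.48 = 8.3333
Overall dilution factor = 8 × 56.667 × 3.5714 × 3 × 8.3333 = 40476
Stock = 0.0618 mM × 40476 = 2501 mM = 2.50 M

2.50 M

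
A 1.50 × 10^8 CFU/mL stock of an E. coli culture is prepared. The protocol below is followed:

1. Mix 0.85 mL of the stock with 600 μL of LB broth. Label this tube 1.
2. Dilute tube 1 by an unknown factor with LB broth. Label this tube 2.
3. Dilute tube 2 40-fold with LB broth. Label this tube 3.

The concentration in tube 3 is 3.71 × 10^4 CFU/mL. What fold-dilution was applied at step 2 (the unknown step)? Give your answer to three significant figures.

Step 1: 0.85 mL + 600 μL = 1.45 mL total → factor 1.45/0.85 = 1.7059
Step 2: unknown factor x
Step 3: 40-fold → factor 40
Product of known-step factors = 68.235
Overall factor = 1.50 × 10^8 CFU/mL / (3.71 × 10^4 CFU/mL) = 4043.1
x = 4043.1 / 68.235 = 59.3

59.3-fold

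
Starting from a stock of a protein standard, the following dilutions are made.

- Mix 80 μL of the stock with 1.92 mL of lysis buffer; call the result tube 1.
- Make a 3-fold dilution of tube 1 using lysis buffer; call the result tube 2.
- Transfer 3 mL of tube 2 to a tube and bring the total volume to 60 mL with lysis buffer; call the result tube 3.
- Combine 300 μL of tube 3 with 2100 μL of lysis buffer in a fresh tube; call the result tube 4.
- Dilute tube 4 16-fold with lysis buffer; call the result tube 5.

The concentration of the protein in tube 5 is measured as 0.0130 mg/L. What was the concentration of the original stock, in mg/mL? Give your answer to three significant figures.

2.50 mg/mL

Step 1: 80 μL + 1.92 mL = 2000 μL total → factor 2000/80 = 25
Step 2: 3-fold → factor 3
Step 3: 3 mL brought to 60 mL → factor 60/3 = 20
Step 4: 300 μL + 2100 μL = 2400 μL total → factor 2400/300 = 8
Step 5: 16-fold → factor 16
Overall dilution factor = 25 × 3 × 20 × 8 × 16 = 1.92 × 10^5
Stock = 0.0130 mg/L × 1.92 × 10^5 = 2496 mg/L = 2.50 mg/mL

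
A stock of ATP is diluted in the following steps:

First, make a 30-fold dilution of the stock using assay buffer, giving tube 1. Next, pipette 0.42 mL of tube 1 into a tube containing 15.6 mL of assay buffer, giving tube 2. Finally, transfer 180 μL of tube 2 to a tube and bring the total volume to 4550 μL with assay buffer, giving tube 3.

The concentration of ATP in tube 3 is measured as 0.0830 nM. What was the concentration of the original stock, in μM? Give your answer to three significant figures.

2.40 μM

Step 1: 30-fold → factor 30
Step 2: 0.42 mL + 15.6 mL = 16.02 mL total → factor 16.02/0.42 = 38.143
Step 3: 180 μL brought to 4550 μL → factor 4550/180 = 25.278
Overall dilution factor = 30 × 38.143 × 25.278 = 28925
Stock = 0.0830 nM × 28925 = 2401 nM = 2.40 μM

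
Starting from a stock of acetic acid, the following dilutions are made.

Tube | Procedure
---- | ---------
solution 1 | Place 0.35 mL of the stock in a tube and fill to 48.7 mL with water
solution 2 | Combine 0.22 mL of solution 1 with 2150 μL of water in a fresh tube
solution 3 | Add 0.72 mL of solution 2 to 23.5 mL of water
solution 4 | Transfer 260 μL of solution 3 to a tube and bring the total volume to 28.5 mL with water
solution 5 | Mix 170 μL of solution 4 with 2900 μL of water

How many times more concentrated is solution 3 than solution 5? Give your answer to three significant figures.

Step 1: 0.35 mL brought to 48.7 mL → factor 48.7/0.35 = 139.14
Step 2: 0.22 mL + 2150 μL = 2.37 mL total → factor 2.37/0.22 = 10.773
Step 3: 0.72 mL + 23.5 mL = 24.22 mL total → factor 24.22/0.72 = 33.639
Step 4: 260 μL brought to 28.5 mL → factor 28500/260 = 109.62
Step 5: 170 μL + 2900 μL = 3070 μL total → factor 3070/170 = 18.059
Dilution factor to solution 3 = 50423; to solution 5 = 9.9813 × 10^7
[solution 3]/[solution 5] = (factor to solution 5)/(factor to solution 3) = 9.9813 × 10^7/50423 = 1.98 × 10^3

1.98 × 10^3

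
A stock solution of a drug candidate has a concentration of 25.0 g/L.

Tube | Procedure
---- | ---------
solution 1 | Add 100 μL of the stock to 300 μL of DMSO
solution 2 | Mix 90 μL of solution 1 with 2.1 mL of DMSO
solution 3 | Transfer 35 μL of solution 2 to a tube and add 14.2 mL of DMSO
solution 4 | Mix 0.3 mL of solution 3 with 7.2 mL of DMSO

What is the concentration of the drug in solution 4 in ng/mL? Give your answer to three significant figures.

25.3 ng/mL

Step 1: 100 μL + 300 μL = 400 μL total → factor 400/100 = 4
Step 2: 90 μL + 2.1 mL = 2190 μL total → factor 2190/90 = 24.333
Step 3: 35 μL + 14.2 mL = 14235 μL total → factor 14235/35 = 406.71
Step 4: 0.3 mL + 7.2 mL = 7.5 mL total → factor 7.5/0.3 = 25
Overall dilution factor = 4 × 24.333 × 406.71 × 25 = 9.8967 × 10^5
Final = 25.0 g/L / 9.8967 × 10^5 = 2.526 × 10^-5 g/L = 25.3 ng/mL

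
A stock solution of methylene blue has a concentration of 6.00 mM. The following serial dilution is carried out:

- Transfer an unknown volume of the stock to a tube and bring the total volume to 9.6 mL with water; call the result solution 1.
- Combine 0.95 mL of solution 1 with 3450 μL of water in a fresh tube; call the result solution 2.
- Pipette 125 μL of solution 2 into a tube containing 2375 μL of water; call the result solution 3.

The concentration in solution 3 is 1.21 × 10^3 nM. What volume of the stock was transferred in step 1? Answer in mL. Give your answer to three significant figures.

Step 1: v brought to 9.6 mL → factor = 9.6 mL/v
Step 2: 0.95 mL + 3450 μL = 4.4 mL total → factor 4.4/0.95 = 4.6316
Step 3: 125 μL + 2375 μL = 2500 μL total → factor 2500/125 = 20
Product of known-step factors = 92.632
Overall factor = 6.00 mM / (1.21 × 10^3 nM) = 4958.7
Step-1 factor = 4958.7 / 92.632 = 53.531
v = 9.6 mL / 53.531 = 0.179 mL

0.179 mL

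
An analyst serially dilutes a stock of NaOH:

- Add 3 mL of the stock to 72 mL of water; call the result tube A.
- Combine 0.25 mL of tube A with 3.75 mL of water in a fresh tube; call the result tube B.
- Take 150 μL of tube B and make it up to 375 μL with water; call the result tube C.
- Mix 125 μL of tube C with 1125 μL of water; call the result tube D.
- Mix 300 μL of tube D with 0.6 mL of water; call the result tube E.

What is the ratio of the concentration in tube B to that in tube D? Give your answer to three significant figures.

25.0

Step 1: 3 mL + 72 mL = 75 mL total → factor 75/3 = 25
Step 2: 0.25 mL + 3.75 mL = 4 mL total → factor 4/0.25 = 16
Step 3: 150 μL brought to 375 μL → factor 375/150 = 2.5
Step 4: 125 μL + 1125 μL = 1250 μL total → factor 1250/125 = 10
Dilution factor to tube B = 400; to tube D = 10000
[tube B]/[tube D] = (factor to tube D)/(factor to tube B) = 10000/400 = 25.0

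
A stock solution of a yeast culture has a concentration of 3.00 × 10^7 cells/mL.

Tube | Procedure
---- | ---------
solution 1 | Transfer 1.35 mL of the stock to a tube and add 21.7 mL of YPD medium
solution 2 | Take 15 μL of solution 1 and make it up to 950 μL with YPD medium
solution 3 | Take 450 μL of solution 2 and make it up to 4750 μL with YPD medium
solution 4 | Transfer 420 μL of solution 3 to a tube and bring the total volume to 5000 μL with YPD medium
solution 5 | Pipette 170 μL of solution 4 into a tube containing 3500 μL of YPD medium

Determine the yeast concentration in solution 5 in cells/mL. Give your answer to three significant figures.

10.2 cells/mL

Step 1: 1.35 mL + 21.7 mL = 23.05 mL total → factor 23.05/1.35 = 17.074
Step 2: 15 μL brought to 950 μL → factor 950/15 = 63.333
Step 3: 450 μL brought to 4750 μL → factor 4750/450 = 10.556
Step 4: 420 μL brought to 5000 μL → factor 5000/420 = 11.905
Step 5: 170 μL + 3500 μL = 3670 μL total → factor 3670/170 = 21.588
Overall dilution factor = 17.074 × 63.333 × 10.556 × 11.905 × 21.588 = 2.9335 × 10^6
Final = 3.00 × 10^7 cells/mL / 2.9335 × 10^6 = 10.2 cells/mL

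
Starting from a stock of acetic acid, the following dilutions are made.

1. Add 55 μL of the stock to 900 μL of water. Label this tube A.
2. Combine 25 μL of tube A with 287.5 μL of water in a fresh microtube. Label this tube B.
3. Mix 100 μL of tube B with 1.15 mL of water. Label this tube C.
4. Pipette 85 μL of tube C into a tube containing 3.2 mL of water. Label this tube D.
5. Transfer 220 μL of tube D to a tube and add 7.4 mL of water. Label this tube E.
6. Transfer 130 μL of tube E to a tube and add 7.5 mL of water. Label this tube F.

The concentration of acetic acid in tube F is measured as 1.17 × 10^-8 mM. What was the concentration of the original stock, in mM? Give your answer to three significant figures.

2.49 mM

Step 1: 55 μL + 900 μL = 955 μL total → factor 955/55 = 17.364
Step 2: 25 μL + 287.5 μL = 312.5 μL total → factor 312.5/25 = 12.5
Step 3: 100 μL + 1.15 mL = 1250 μL total → factor 1250/100 = 12.5
Step 4: 85 μL + 3.2 mL = 3285 μL total → factor 3285/85 = 38.647
Step 5: 220 μL + 7.4 mL = 7620 μL total → factor 7620/220 = 34.636
Step 6: 130 μL + 7.5 mL = 7630 μL total → factor 7630/130 = 58.692
Overall dilution factor = 17.364 × 12.5 × 12.5 × 38.647 × 34.636 × 58.692 = 2.1315 × 10^8
Stock = 1.17 × 10^-8 mM × 2.1315 × 10^8 = 2.49 mM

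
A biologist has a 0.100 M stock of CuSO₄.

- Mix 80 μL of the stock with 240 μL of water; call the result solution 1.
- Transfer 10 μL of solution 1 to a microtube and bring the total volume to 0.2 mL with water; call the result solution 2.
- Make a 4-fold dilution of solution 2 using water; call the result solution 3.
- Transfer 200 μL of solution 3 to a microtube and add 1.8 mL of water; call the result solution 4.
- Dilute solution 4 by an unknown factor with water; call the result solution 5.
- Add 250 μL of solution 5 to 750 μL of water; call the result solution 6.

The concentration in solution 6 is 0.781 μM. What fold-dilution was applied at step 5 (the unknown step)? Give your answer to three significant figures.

Step 1: 80 μL + 240 μL = 320 μL total → factor 320/80 = 4
Step 2: 10 μL brought to 0.2 mL → factor 200/10 = 20
Step 3: 4-fold → factor 4
Step 4: 200 μL + 1.8 mL = 2000 μL total → factor 2000/200 = 10
Step 5: unknown factor x
Step 6: 250 μL + 750 μL = 1000 μL total → factor 1000/250 = 4
Product of known-step factors = 12800
Overall factor = 0.100 M / (0.781 μM) = 1.2804 × 10^5
x = 1.2804 × 10^5 / 12800 = 10.0

10.0-fold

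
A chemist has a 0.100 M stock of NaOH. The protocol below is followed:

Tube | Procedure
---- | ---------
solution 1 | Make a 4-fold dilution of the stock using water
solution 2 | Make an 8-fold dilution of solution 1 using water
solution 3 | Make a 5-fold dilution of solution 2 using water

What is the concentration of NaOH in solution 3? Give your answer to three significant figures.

Step 1: 4-fold → factor 4
Step 2: 8-fold → factor 8
Step 3: 5-fold → factor 5
Overall dilution factor = 4 × 8 × 5 = 160
Final = 0.100 M / 160 = 0.000625 M

0.000625 M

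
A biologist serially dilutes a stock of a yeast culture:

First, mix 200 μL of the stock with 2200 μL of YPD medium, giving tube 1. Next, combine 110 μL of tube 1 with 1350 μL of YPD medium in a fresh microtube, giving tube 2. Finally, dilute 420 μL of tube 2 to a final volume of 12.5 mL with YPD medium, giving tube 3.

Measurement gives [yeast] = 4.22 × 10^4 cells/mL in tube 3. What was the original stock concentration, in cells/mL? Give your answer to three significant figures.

2.00 × 10^8 cells/mL

Step 1: 200 μL + 2200 μL = 2400 μL total → factor 2400/200 = 12
Step 2: 110 μL + 1350 μL = 1460 μL total → factor 1460/110 = 13.273
Step 3: 420 μL brought to 12.5 mL → factor 12500/420 = 29.762
Overall dilution factor = 12 × 13.273 × 29.762 = 4740.3
Stock = 4.22 × 10^4 cells/mL × 4740.3 = 2.00 × 10^8 cells/mL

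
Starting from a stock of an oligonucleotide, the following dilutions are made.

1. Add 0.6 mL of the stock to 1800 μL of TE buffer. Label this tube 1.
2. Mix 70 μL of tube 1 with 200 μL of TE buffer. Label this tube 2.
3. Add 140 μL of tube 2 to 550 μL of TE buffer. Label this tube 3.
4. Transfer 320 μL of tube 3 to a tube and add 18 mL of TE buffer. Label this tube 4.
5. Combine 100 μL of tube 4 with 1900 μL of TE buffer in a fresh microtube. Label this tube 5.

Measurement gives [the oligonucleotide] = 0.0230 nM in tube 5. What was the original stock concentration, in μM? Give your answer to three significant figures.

2.00 μM

Step 1: 0.6 mL + 1800 μL = 2.4 mL total → factor 2.4/0.6 = 4
Step 2: 70 μL + 200 μL = 270 μL total → factor 270/70 = 3.8571
Step 3: 140 μL + 550 μL = 690 μL total → factor 690/140 = 4.9286
Step 4: 320 μL + 18 mL = 18320 μL total → factor 18320/320 = 57.25
Step 5: 100 μL + 1900 μL = 2000 μL total → factor 2000/100 = 20
Overall dilution factor = 4 × 3.8571 × 4.9286 × 57.25 × 20 = 87067
Stock = 0.0230 nM × 87067 = 2003 nM = 2.00 μM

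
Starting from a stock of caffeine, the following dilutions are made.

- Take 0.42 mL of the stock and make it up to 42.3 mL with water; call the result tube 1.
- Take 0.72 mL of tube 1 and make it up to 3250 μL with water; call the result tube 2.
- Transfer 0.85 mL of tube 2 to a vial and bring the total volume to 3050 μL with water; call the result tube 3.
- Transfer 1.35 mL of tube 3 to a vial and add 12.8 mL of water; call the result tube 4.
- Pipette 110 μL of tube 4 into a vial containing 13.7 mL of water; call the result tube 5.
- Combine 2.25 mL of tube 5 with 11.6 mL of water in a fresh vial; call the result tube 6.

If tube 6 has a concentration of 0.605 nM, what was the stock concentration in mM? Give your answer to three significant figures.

7.99 mM

Step 1: 0.42 mL brought to 42.3 mL → factor 42.3/0.42 = 100.71
Step 2: 0.72 mL brought to 3250 μL → factor 3.25/0.72 = 4.5139
Step 3: 0.85 mL brought to 3050 μL → factor 3.05/0.85 = 3.5882
Step 4: 1.35 mL + 12.8 mL = 14.15 mL total → factor 14.15/1.35 = 10.481
Step 5: 110 μL + 13.7 mL = 13810 μL total → factor 13810/110 = 125.55
Step 6: 2.25 mL + 11.6 mL = 13.85 mL total → factor 13.85/2.25 = 6.1556
Overall dilution factor = 100.71 × 4.5139 × 3.5882 × 10.481 × 125.55 × 6.1556 = 1.3213 × 10^7
Stock = 0.605 nM × 1.3213 × 10^7 = 7.994 × 10^6 nM = 7.99 mM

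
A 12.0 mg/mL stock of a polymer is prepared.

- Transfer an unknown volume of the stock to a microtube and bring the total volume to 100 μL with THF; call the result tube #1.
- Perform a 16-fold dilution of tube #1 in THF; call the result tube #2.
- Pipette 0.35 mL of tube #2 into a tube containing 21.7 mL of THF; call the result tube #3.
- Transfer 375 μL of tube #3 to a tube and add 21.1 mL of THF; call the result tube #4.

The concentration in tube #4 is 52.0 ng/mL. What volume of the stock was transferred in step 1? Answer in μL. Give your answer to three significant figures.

Step 1: v brought to 100 μL → factor = 100 μL/v
Step 2: 16-fold → factor 16
Step 3: 0.35 mL + 21.7 mL = 22.05 mL total → factor 22.05/0.35 = 63
Step 4: 375 μL + 21.1 mL = 21475 μL total → factor 21475/375 = 57.267
Product of known-step factors = 57725
Overall factor = 12.0 mg/mL / (52.0 ng/mL) = 2.3077 × 10^5
Step-1 factor = 2.3077 × 10^5 / 57725 = 3.9977
v = 100 μL / 3.9977 = 25.0 μL

25.0 μL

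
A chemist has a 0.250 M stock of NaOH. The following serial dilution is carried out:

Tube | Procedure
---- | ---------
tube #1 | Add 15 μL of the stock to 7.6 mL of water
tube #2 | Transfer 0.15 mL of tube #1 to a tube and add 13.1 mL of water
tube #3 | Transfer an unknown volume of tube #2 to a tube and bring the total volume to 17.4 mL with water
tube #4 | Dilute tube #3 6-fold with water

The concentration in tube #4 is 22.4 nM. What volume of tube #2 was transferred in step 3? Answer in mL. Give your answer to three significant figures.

0.419 mL

Step 1: 15 μL + 7.6 mL = 7615 μL total → factor 7615/15 = 507.67
Step 2: 0.15 mL + 13.1 mL = 13.25 mL total → factor 13.25/0.15 = 88.333
Step 3: v brought to 17.4 mL → factor = 17.4 mL/v
Step 4: 6-fold → factor 6
Product of known-step factors = 2.6906 × 10^5
Overall factor = 0.250 M / (22.4 nM) = 1.1161 × 10^7
Step-3 factor = 1.1161 × 10^7 / 2.6906 × 10^5 = 41.48
v = 17.4 mL / 41.48 = 0.419 mL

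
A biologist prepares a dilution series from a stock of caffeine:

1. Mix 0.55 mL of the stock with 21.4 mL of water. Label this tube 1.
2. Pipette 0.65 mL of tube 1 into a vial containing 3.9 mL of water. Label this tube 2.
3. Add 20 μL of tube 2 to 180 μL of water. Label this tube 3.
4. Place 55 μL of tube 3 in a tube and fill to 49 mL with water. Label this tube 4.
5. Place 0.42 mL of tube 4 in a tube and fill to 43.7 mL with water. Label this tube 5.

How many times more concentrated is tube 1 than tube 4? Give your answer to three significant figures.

6.24 × 10^4

Step 1: 0.55 mL + 21.4 mL = 21.95 mL total → factor 21.95/0.55 = 39.909
Step 2: 0.65 mL + 3.9 mL = 4.55 mL total → factor 4.55/0.65 = 7
Step 3: 20 μL + 180 μL = 200 μL total → factor 200/20 = 10
Step 4: 55 μL brought to 49 mL → factor 49000/55 = 890.91
Dilution factor to tube 1 = 39.909; to tube 4 = 2.4889 × 10^6
[tube 1]/[tube 4] = (factor to tube 4)/(factor to tube 1) = 2.4889 × 10^6/39.909 = 6.24 × 10^4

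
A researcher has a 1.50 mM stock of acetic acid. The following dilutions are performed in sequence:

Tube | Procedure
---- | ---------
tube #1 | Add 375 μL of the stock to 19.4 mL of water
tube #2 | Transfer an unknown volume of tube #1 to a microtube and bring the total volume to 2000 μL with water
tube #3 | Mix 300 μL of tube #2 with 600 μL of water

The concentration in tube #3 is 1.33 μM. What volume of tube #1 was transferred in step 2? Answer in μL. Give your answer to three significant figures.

Step 1: 375 μL + 19.4 mL = 19775 μL total → factor 19775/375 = 52.733
Step 2: v brought to 2000 μL → factor = 2000 μL/v
Step 3: 300 μL + 600 μL = 900 μL total → factor 900/300 = 3
Product of known-step factors = 158.2
Overall factor = 1.50 mM / (1.33 μM) = 1127.8
Step-2 factor = 1127.8 / 158.2 = 7.1291
v = 2000 μL / 7.1291 = 281 μL

281 μL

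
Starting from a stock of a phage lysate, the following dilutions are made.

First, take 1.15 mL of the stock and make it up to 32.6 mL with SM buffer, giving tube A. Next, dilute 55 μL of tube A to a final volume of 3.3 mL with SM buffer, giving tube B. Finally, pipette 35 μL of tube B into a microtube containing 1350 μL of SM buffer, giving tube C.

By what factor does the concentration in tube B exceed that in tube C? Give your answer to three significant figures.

39.6

Step 1: 1.15 mL brought to 32.6 mL → factor 32.6/1.15 = 28.348
Step 2: 55 μL brought to 3.3 mL → factor 3300/55 = 60
Step 3: 35 μL + 1350 μL = 1385 μL total → factor 1385/35 = 39.571
Dilution factor to tube B = 1700.9; to tube C = 67306
[tube B]/[tube C] = (factor to tube C)/(factor to tube B) = 67306/1700.9 = 39.6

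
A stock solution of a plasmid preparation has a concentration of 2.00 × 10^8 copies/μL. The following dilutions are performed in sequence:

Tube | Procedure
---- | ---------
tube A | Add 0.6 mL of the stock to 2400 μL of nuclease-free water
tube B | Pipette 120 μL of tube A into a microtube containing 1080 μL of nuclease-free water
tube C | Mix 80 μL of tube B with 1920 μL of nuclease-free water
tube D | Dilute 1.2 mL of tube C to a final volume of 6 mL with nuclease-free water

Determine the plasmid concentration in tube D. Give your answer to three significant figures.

3.20 × 10^4 copies/μL

Step 1: 0.6 mL + 2400 μL = 3 mL total → factor 3/0.6 = 5
Step 2: 120 μL + 1080 μL = 1200 μL total → factor 1200/120 = 10
Step 3: 80 μL + 1920 μL = 2000 μL total → factor 2000/80 = 25
Step 4: 1.2 mL brought to 6 mL → factor 6/1.2 = 5
Overall dilution factor = 5 × 10 × 25 × 5 = 6250
Final = 2.00 × 10^8 copies/μL / 6250 = 3.20 × 10^4 copies/μL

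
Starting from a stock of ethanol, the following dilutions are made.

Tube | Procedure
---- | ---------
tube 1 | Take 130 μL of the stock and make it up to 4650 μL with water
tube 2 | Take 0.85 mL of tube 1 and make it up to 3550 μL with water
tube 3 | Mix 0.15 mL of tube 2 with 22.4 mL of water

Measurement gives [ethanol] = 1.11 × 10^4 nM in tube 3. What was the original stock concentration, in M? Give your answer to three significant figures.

0.249 M

Step 1: 130 μL brought to 4650 μL → factor 4650/130 = 35.769
Step 2: 0.85 mL brought to 3550 μL → factor 3.55/0.85 = 4.1765
Step 3: 0.15 mL + 22.4 mL = 22.55 mL total → factor 22.55/0.15 = 150.33
Overall dilution factor = 35.769 × 4.1765 × 150.33 = 22458
Stock = 1.11 × 10^4 nM × 22458 = 2.493 × 10^8 nM = 0.249 M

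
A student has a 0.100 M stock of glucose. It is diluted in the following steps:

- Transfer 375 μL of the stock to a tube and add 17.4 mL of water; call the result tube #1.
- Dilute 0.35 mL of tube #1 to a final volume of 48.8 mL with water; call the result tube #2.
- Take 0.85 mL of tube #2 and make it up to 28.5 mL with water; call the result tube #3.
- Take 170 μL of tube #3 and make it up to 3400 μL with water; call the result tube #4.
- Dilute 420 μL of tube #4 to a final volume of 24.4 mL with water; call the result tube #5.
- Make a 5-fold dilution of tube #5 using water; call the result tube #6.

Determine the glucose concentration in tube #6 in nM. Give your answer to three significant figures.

0.0777 nM

Step 1: 375 μL + 17.4 mL = 17775 μL total → factor 17775/375 = 47.4
Step 2: 0.35 mL brought to 48.8 mL → factor 48.8/0.35 = 139.43
Step 3: 0.85 mL brought to 28.5 mL → factor 28.5/0.85 = 33.529
Step 4: 170 μL brought to 3400 μL → factor 3400/170 = 20
Step 5: 420 μL brought to 24.4 mL → factor 24400/420 = 58.095
Step 6: 5-fold → factor 5
Overall dilution factor = 47.4 × 139.43 × 33.529 × 20 × 58.095 × 5 = 1.2873 × 10^9
Final = 0.100 M / 1.2873 × 10^9 = 7.768 × 10^-11 M = 0.0777 nM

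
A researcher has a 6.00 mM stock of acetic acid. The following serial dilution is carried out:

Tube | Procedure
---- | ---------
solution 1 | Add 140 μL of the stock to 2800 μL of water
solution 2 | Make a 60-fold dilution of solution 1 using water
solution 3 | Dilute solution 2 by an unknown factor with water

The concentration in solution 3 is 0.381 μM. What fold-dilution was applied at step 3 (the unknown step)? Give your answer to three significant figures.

Step 1: 140 μL + 2800 μL = 2940 μL total → factor 2940/140 = 21
Step 2: 60-fold → factor 60
Step 3: unknown factor x
Product of known-step factors = 1260
Overall factor = 6.00 mM / (0.381 μM) = 15748
x = 15748 / 1260 = 12.5

12.5-fold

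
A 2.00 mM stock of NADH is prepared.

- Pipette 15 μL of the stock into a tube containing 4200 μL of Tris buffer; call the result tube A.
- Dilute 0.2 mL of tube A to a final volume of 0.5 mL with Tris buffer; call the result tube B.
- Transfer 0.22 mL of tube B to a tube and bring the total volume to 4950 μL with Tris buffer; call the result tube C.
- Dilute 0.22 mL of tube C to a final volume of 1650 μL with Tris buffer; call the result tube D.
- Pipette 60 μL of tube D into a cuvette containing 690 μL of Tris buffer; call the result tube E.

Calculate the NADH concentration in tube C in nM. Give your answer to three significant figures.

Step 1: 15 μL + 4200 μL = 4215 μL total → factor 4215/15 = 281
Step 2: 0.2 mL brought to 0.5 mL → factor 0.5/0.2 = 2.5
Step 3: 0.22 mL brought to 4950 μL → factor 4.95/0.22 = 22.5
Dilution factor through tube C = 281 × 2.5 × 22.5 = 15806
[tube C] = 2.00 mM / 15806 = 0.0001265 mM = 127 nM

127 nM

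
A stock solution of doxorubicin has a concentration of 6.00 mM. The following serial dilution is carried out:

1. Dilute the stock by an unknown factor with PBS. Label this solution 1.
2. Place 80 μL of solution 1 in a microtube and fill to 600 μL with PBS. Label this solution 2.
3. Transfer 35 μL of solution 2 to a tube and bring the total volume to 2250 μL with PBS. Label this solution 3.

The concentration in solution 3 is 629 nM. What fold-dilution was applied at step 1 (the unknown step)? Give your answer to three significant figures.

Step 1: unknown factor x
Step 2: 80 μL brought to 600 μL → factor 600/80 = 7.5
Step 3: 35 μL brought to 2250 μL → factor 2250/35 = 64.286
Product of known-step factors = 482.14
Overall factor = 6.00 mM / (629 nM) = 9539
x = 9539 / 482.14 = 19.8

19.8-fold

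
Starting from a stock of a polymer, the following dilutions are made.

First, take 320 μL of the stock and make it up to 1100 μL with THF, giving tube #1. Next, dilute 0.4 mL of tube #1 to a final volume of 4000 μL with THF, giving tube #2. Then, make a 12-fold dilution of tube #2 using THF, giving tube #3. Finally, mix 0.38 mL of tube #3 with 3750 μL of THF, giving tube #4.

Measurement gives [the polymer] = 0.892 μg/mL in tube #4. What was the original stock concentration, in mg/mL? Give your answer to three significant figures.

Step 1: 320 μL brought to 1100 μL → factor 1100/320 = 3.4375
Step 2: 0.4 mL brought to 4000 μL → factor 4/0.4 = 10
Step 3: 12-fold → factor 12
Step 4: 0.38 mL + 3750 μL = 4.13 mL total → factor 4.13/0.38 = 10.868
Overall dilution factor = 3.4375 × 10 × 12 × 10.868 = 4483.2
Stock = 0.892 μg/mL × 4483.2 = 3999 μg/mL = 4.00 mg/mL

4.00 mg/mL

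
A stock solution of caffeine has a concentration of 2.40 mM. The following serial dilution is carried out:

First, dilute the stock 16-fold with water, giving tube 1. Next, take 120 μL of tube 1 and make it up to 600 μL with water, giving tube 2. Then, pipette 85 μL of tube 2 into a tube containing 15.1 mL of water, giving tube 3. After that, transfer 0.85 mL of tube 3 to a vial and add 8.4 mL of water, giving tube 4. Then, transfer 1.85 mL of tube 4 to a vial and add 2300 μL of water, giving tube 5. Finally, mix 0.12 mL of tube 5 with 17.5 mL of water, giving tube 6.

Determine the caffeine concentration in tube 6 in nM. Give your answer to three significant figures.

0.0468 nM

Step 1: 16-fold → factor 16
Step 2: 120 μL brought to 600 μL → factor 600/120 = 5
Step 3: 85 μL + 15.1 mL = 15185 μL total → factor 15185/85 = 178.65
Step 4: 0.85 mL + 8.4 mL = 9.25 mL total → factor 9.25/0.85 = 10.882
Step 5: 1.85 mL + 2300 μL = 4.15 mL total → factor 4.15/1.85 = 2.2432
Step 6: 0.12 mL + 17.5 mL = 17.62 mL total → factor 17.62/0.12 = 146.83
Overall dilution factor = 16 × 5 × 178.65 × 10.882 × 2.2432 × 146.83 = 5.1228 × 10^7
Final = 2.40 mM / 5.1228 × 10^7 = 4.685 × 10^-8 mM = 0.0468 nM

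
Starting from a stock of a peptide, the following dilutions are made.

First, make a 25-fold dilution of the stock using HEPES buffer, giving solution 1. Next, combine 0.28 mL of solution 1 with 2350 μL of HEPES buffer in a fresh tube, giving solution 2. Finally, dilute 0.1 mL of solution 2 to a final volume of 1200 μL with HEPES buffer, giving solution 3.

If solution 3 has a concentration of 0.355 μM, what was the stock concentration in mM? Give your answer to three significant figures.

Step 1: 25-fold → factor 25
Step 2: 0.28 mL + 2350 μL = 2.63 mL total → factor 2.63/0.28 = 9.3929
Step 3: 0.1 mL brought to 1200 μL → factor 1.2/0.1 = 12
Overall dilution factor = 25 × 9.3929 × 12 = 2817.9
Stock = 0.355 μM × 2817.9 = 1000 μM = 1.00 mM

1.00 mM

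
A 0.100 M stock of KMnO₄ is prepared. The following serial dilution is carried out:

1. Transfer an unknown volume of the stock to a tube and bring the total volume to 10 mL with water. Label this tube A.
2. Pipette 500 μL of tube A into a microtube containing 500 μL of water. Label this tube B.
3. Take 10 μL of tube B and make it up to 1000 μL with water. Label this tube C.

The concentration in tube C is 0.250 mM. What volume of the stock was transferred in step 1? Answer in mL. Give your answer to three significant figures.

5.00 mL

Step 1: v brought to 10 mL → factor = 10 mL/v
Step 2: 500 μL + 500 μL = 1000 μL total → factor 1000/500 = 2
Step 3: 10 μL brought to 1000 μL → factor 1000/10 = 100
Product of known-step factors = 200
Overall factor = 0.100 M / (0.250 mM) = 400
Step-1 factor = 400 / 200 = 2
v = 10 mL / 2 = 5.00 mL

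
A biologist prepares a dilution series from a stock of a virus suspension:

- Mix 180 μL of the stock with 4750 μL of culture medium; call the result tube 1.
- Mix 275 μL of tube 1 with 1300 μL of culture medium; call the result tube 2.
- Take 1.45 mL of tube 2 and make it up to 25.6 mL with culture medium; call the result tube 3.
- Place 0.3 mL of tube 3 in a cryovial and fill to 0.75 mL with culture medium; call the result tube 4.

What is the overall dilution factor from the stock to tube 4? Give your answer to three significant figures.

Step 1: 180 μL + 4750 μL = 4930 μL total → factor 4930/180 = 27.389
Step 2: 275 μL + 1300 μL = 1575 μL total → factor 1575/275 = 5.7273
Step 3: 1.45 mL brought to 25.6 mL → factor 25.6/1.45 = 17.655
Step 4: 0.3 mL brought to 0.75 mL → factor 0.75/0.3 = 2.5
Overall dilution factor = 27.389 × 5.7273 × 17.655 × 2.5 = 6923.6

6.92 × 10^3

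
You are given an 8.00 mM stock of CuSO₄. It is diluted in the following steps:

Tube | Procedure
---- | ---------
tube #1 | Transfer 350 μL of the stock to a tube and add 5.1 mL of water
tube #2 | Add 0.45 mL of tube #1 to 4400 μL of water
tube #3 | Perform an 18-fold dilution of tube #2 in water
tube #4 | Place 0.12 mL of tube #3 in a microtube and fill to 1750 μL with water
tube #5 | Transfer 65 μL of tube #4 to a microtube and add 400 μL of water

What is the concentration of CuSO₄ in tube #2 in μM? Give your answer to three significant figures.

Step 1: 350 μL + 5.1 mL = 5450 μL total → factor 5450/350 = 15.571
Step 2: 0.45 mL + 4400 μL = 4.85 mL total → factor 4.85/0.45 = 10.778
Dilution factor through tube #2 = 15.571 × 10.778 = 167.83
[tube #2] = 8.00 mM / 167.83 = 0.04767 mM = 47.7 μM

47.7 μM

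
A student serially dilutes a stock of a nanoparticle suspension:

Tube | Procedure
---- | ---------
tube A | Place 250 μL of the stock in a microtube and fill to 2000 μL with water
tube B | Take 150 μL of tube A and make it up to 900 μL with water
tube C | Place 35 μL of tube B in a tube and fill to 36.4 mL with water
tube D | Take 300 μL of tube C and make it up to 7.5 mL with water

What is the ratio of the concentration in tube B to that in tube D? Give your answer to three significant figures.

2.60 × 10^4

Step 1: 250 μL brought to 2000 μL → factor 2000/250 = 8
Step 2: 150 μL brought to 900 μL → factor 900/150 = 6
Step 3: 35 μL brought to 36.4 mL → factor 36400/35 = 1040
Step 4: 300 μL brought to 7.5 mL → factor 7500/300 = 25
Dilution factor to tube B = 48; to tube D = 1.248 × 10^6
[tube B]/[tube D] = (factor to tube D)/(factor to tube B) = 1.248 × 10^6/48 = 2.60 × 10^4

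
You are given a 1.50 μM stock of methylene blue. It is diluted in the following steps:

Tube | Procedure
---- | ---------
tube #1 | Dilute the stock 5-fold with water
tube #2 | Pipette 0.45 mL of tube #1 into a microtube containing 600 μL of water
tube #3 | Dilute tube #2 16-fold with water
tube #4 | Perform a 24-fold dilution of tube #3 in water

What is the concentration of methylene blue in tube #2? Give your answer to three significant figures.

0.129 μM

Step 1: 5-fold → factor 5
Step 2: 0.45 mL + 600 μL = 1.05 mL total → factor 1.05/0.45 = 2.3333
Dilution factor through tube #2 = 5 × 2.3333 = 11.667
[tube #2] = 1.50 μM / 11.667 = 0.129 μM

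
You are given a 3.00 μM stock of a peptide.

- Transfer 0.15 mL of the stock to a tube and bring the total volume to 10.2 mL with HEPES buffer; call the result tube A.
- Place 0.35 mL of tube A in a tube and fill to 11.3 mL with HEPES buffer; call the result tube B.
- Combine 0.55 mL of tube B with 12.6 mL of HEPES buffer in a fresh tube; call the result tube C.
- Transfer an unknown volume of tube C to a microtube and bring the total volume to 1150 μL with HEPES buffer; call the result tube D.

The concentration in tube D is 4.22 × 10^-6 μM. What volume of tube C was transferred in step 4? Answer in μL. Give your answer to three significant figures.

Step 1: 0.15 mL brought to 10.2 mL → factor 10.2/0.15 = 68
Step 2: 0.35 mL brought to 11.3 mL → factor 11.3/0.35 = 32.286
Step 3: 0.55 mL + 12.6 mL = 13.15 mL total → factor 13.15/0.55 = 23.909
Step 4: v brought to 1150 μL → factor = 1150 μL/v
Product of known-step factors = 52491
Overall factor = 3.00 μM / (4.22 × 10^-6 μM) = 7.109 × 10^5
Step-4 factor = 7.109 × 10^5 / 52491 = 13.543
v = 1150 μL / 13.543 = 84.9 μL

84.9 μL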